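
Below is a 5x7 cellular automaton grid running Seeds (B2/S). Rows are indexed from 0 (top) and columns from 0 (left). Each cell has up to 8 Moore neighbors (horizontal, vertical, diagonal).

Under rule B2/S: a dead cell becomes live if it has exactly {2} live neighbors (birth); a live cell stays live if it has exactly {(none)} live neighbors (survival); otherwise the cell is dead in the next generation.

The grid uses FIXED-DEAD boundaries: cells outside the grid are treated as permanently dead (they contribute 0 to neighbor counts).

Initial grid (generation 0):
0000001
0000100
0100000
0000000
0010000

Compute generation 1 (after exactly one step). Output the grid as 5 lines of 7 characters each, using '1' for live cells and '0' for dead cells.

Answer: 0000010
0000010
0000000
0110000
0000000

Derivation:
Simulating step by step:
Generation 0 (given above): 4 live cells
Generation 1: 4 live cells
(generation 1 grid is the final answer)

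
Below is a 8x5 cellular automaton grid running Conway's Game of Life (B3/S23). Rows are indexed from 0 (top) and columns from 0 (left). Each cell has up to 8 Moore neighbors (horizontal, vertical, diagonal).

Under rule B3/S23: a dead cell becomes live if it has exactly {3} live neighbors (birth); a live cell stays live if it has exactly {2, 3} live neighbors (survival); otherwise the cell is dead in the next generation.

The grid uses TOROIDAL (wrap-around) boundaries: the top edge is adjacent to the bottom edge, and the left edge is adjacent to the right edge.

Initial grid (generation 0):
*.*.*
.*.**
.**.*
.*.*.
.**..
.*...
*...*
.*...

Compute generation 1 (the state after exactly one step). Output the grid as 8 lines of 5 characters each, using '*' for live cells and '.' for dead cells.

Answer: ..*.*
.....
.*..*
...*.
**...
.**..
**...
.*.*.

Derivation:
Simulating step by step:
Generation 0 (given above): 17 live cells
Generation 1: 13 live cells
(generation 1 grid is the final answer)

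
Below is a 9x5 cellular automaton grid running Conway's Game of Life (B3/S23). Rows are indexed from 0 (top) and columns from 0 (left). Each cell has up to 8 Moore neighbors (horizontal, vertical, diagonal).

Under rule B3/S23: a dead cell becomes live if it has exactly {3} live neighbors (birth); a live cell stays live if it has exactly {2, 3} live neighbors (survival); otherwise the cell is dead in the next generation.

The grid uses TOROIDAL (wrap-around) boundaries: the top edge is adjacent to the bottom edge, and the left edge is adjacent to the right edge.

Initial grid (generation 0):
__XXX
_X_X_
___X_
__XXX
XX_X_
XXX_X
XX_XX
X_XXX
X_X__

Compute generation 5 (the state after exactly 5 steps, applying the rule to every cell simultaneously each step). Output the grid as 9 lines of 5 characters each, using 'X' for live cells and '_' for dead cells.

Simulating step by step:
Generation 0 (given above): 26 live cells
Generation 1: 5 live cells
X___X
_____
_____
XX___
_____
_____
_____
_____
X____
Generation 2: 4 live cells
X___X
_____
_____
_____
_____
_____
_____
_____
X___X
Generation 3: 4 live cells
X___X
_____
_____
_____
_____
_____
_____
_____
X___X
Generation 4: 4 live cells
X___X
_____
_____
_____
_____
_____
_____
_____
X___X
Generation 5: 4 live cells
(generation 5 grid is the final answer)

Answer: X___X
_____
_____
_____
_____
_____
_____
_____
X___X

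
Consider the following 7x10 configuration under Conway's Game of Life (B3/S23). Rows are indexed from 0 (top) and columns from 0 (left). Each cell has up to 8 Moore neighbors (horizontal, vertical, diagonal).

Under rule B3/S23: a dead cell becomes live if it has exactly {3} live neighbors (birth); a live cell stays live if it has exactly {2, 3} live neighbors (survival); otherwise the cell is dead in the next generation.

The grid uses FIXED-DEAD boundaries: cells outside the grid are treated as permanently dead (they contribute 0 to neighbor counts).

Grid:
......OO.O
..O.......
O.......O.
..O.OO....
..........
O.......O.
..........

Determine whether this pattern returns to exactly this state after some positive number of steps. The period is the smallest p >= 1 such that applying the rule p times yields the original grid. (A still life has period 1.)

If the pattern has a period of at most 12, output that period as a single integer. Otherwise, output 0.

Answer: 0

Derivation:
Simulating and comparing each generation to the original:
Gen 0 (original, given above): 11 live cells
Gen 1: 4 live cells, differs from original
Gen 2: 0 live cells, differs from original
Gen 3: 0 live cells, differs from original
Gen 4: 0 live cells, differs from original
Gen 5: 0 live cells, differs from original
Gen 6: 0 live cells, differs from original
Gen 7: 0 live cells, differs from original
Gen 8: 0 live cells, differs from original
Gen 9: 0 live cells, differs from original
Gen 10: 0 live cells, differs from original
Gen 11: 0 live cells, differs from original
Gen 12: 0 live cells, differs from original
No period found within 12 steps.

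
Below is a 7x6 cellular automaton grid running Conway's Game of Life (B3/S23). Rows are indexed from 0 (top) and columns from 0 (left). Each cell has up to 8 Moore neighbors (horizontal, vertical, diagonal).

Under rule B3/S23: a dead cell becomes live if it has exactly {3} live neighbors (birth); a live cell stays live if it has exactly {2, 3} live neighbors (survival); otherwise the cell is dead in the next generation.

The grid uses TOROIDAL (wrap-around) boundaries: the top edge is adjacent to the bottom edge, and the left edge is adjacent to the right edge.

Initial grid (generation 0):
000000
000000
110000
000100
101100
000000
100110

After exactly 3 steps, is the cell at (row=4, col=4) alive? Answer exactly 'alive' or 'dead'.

Answer: alive

Derivation:
Simulating step by step:
Generation 0 (given above): 9 live cells
Generation 1: 8 live cells
000000
000000
000000
100100
001100
011011
000000
Generation 2: 7 live cells
000000
000000
000000
001100
100001
011010
000000
Generation 3: 6 live cells
000000
000000
000000
000000
100011
110001
000000

Cell (4,4) at generation 3: 1 -> alive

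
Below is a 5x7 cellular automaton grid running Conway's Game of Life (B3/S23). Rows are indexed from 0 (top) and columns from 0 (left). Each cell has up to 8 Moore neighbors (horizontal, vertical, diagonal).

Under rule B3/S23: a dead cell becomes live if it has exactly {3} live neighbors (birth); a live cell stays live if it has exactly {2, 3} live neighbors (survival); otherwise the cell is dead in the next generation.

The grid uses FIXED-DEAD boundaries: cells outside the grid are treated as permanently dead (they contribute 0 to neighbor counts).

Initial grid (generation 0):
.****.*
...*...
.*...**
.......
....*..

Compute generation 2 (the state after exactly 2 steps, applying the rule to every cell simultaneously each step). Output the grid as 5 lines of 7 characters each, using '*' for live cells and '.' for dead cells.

Simulating step by step:
Generation 0 (given above): 10 live cells
Generation 1: 7 live cells
..***..
.*.*..*
.......
.....*.
.......
Generation 2: 5 live cells
(generation 2 grid is the final answer)

Answer: ..***..
...**..
.......
.......
.......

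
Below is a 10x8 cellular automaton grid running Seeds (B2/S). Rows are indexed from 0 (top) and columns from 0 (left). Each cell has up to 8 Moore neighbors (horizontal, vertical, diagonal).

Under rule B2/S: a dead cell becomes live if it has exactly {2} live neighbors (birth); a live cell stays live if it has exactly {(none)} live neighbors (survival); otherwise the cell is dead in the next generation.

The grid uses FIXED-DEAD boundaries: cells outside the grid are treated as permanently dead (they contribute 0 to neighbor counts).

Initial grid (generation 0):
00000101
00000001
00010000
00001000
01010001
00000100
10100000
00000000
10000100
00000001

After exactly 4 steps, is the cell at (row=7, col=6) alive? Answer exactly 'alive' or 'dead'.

Answer: dead

Derivation:
Simulating step by step:
Generation 0 (given above): 14 live cells
Generation 1: 13 live cells
00000000
00001000
00001000
00000000
00100110
10011010
01000000
10000000
00000010
00000010
Generation 2: 19 live cells
00000000
00010100
00010100
00011010
01000001
00000001
00111100
01000000
00000101
00000101
Generation 3: 14 live cells
00001000
00100010
00000000
00000001
00111100
01000100
01000010
00000000
00001000
00001000
Generation 4: 19 live cells
00010100
00010100
00000011
00100110
01000000
10000000
10100100
00000100
00010100
00010100

Cell (7,6) at generation 4: 0 -> dead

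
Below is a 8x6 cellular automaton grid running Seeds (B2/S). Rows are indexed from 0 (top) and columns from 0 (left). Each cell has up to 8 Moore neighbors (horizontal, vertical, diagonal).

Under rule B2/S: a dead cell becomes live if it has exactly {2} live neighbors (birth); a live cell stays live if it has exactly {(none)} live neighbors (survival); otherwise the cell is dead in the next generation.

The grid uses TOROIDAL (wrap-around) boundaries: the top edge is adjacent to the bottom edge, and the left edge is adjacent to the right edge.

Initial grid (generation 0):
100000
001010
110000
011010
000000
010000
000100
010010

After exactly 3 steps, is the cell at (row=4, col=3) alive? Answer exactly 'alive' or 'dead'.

Answer: alive

Derivation:
Simulating step by step:
Generation 0 (given above): 12 live cells
Generation 1: 16 live cells
001010
000100
000010
000101
100100
001000
110010
101101
Generation 2: 10 live cells
100000
001001
001001
101000
010001
000010
000000
000000
Generation 3: 12 live cells
010001
000110
000010
000110
001110
100001
000000
000000

Cell (4,3) at generation 3: 1 -> alive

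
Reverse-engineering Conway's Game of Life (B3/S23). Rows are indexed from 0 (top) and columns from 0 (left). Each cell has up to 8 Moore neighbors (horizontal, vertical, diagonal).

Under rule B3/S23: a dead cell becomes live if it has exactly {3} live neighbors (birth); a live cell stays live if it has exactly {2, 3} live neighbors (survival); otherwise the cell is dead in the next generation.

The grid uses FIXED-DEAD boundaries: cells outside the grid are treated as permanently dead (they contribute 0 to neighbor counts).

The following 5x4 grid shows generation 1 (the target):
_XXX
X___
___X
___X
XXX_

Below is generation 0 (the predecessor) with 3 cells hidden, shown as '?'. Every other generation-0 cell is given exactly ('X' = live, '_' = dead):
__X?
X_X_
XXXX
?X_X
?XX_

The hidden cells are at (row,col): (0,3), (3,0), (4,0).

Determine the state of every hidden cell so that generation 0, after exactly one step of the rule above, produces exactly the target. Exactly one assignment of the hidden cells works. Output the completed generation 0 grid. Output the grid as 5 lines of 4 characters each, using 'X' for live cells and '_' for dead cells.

Answer: __XX
X_X_
XXXX
XX_X
_XX_

Derivation:
Hidden generation-0 cells (in order): (0,3), (3,0), (4,0).
A hidden cell only influences target cells in its own 3x3 neighborhood. Try each of the 2^3 = 8 assignments, step the completed generation 0 forward once under B3/S23, and compare with the target:
  (0,3)=_ (3,0)=_ (4,0)=_ -> step gives (0,2)='_' but target has 'X' -> reject
  (0,3)=_ (3,0)=_ (4,0)=X -> step gives (0,2)='_' but target has 'X' -> reject
  (0,3)=_ (3,0)=X (4,0)=_ -> step gives (0,2)='_' but target has 'X' -> reject
  (0,3)=_ (3,0)=X (4,0)=X -> step gives (0,2)='_' but target has 'X' -> reject
  (0,3)=X (3,0)=_ (4,0)=_ -> step gives (2,0)='X' but target has '_' -> reject
  (0,3)=X (3,0)=_ (4,0)=X -> step gives (2,0)='X' but target has '_' -> reject
  (0,3)=X (3,0)=X (4,0)=_ -> step reproduces the target at every cell -> ACCEPT
  (0,3)=X (3,0)=X (4,0)=X -> step gives (4,1)='_' but target has 'X' -> reject
Unique solution: (0,3)=live, (3,0)=live, (4,0)=dead.
Check: live-neighbor counts of every cell in the completed generation 0:
1322
2655
4653
4673
3332
Applying B3/S23 to generation 0 with these counts gives:
_XXX
X___
___X
___X
XXX_
which matches the target exactly.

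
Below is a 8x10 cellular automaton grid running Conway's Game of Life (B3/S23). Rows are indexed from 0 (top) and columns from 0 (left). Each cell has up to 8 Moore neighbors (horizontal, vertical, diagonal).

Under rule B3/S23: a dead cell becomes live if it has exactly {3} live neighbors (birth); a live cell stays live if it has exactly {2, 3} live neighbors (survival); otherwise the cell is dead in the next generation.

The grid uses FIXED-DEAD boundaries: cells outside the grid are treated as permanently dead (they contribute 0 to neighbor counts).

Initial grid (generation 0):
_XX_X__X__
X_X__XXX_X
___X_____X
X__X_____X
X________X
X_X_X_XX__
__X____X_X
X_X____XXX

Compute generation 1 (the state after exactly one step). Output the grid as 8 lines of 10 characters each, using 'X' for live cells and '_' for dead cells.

Answer: _XXX_X_XX_
__X_XXXX__
_XXXX_X__X
________XX
X__X____X_
___X__XX__
__X______X
_X_____X_X

Derivation:
Simulating step by step:
Generation 0 (given above): 30 live cells
Generation 1: 30 live cells
(generation 1 grid is the final answer)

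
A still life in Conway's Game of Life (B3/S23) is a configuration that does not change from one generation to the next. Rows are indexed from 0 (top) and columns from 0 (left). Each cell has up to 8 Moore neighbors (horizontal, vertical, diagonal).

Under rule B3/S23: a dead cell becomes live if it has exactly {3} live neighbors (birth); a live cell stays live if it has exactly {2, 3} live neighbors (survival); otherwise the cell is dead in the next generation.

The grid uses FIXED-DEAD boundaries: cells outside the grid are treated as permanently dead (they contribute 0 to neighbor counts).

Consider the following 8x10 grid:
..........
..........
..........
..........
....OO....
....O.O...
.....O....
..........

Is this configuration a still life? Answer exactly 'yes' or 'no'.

Compute generation 1 and compare to generation 0 (given above):
Generation 1:
..........
..........
..........
..........
....OO....
....O.O...
.....O....
..........
The grids are IDENTICAL -> still life.

Answer: yes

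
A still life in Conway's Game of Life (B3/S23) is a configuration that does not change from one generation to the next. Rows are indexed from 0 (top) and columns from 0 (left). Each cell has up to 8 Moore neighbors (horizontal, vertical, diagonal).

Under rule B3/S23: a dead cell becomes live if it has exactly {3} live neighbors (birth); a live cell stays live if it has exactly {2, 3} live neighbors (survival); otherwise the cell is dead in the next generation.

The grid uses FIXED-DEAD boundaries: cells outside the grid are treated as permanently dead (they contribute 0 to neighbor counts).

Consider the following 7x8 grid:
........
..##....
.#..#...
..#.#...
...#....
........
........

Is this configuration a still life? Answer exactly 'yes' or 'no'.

Compute generation 1 and compare to generation 0 (given above):
Generation 1:
........
..##....
.#..#...
..#.#...
...#....
........
........
The grids are IDENTICAL -> still life.

Answer: yes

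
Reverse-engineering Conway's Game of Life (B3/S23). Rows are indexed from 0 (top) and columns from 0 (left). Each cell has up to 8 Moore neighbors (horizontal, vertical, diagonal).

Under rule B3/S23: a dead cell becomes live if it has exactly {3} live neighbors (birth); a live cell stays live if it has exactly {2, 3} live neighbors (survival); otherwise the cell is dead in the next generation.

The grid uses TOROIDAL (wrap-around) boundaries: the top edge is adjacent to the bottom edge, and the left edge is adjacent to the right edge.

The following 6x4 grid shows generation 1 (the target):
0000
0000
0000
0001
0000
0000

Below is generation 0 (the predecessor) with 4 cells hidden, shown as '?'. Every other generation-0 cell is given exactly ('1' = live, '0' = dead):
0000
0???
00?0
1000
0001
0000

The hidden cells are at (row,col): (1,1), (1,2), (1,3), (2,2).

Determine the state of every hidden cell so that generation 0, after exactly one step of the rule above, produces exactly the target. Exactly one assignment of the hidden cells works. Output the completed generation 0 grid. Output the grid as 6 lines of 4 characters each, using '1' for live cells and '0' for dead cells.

Hidden generation-0 cells (in order): (1,1), (1,2), (1,3), (2,2).
A hidden cell only influences target cells in its own 3x3 neighborhood. Try each of the 2^4 = 16 assignments, step the completed generation 0 forward once under B3/S23, and compare with the target:
  (1,1)=0 (1,2)=0 (1,3)=0 (2,2)=0 -> step gives (3,3)='0' but target has '1' -> reject
  (1,1)=0 (1,2)=0 (1,3)=0 (2,2)=1 -> step reproduces the target at every cell -> ACCEPT
  (1,1)=0 (1,2)=0 (1,3)=1 (2,2)=0 -> step gives (3,3)='0' but target has '1' -> reject
  (1,1)=0 (1,2)=0 (1,3)=1 (2,2)=1 -> step gives (2,3)='1' but target has '0' -> reject
  (1,1)=0 (1,2)=1 (1,3)=0 (2,2)=0 -> step gives (3,3)='0' but target has '1' -> reject
  (1,1)=0 (1,2)=1 (1,3)=0 (2,2)=1 -> step gives (2,1)='1' but target has '0' -> reject
  (1,1)=0 (1,2)=1 (1,3)=1 (2,2)=0 -> step gives (2,3)='1' but target has '0' -> reject
  (1,1)=0 (1,2)=1 (1,3)=1 (2,2)=1 -> step gives (1,2)='1' but target has '0' -> reject
  (1,1)=1 (1,2)=0 (1,3)=0 (2,2)=0 -> step gives (3,3)='0' but target has '1' -> reject
  (1,1)=1 (1,2)=0 (1,3)=0 (2,2)=1 -> step gives (2,1)='1' but target has '0' -> reject
  (1,1)=1 (1,2)=0 (1,3)=1 (2,2)=0 -> step gives (2,0)='1' but target has '0' -> reject
  (1,1)=1 (1,2)=0 (1,3)=1 (2,2)=1 -> step gives (1,2)='1' but target has '0' -> reject
  (1,1)=1 (1,2)=1 (1,3)=0 (2,2)=0 -> step gives (2,1)='1' but target has '0' -> reject
  (1,1)=1 (1,2)=1 (1,3)=0 (2,2)=1 -> step gives (1,1)='1' but target has '0' -> reject
  (1,1)=1 (1,2)=1 (1,3)=1 (2,2)=0 -> step gives (0,2)='1' but target has '0' -> reject
  (1,1)=1 (1,2)=1 (1,3)=1 (2,2)=1 -> step gives (0,2)='1' but target has '0' -> reject
Unique solution: (1,1)=dead, (1,2)=dead, (1,3)=dead, (2,2)=live.
Check: live-neighbor counts of every cell in the completed generation 0:
0000
0111
1202
1223
2111
1011
Applying B3/S23 to generation 0 with these counts gives:
0000
0000
0000
0001
0000
0000
which matches the target exactly.

Answer: 0000
0000
0010
1000
0001
0000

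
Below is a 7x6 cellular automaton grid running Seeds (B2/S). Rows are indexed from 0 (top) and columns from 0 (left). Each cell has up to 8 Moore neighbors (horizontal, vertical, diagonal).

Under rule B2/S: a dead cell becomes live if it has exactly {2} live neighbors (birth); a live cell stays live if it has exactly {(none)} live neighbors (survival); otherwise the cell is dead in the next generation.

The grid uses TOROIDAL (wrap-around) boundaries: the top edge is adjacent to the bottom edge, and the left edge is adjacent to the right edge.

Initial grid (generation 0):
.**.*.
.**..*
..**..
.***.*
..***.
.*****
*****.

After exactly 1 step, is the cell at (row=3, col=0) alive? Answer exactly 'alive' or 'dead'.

Simulating step by step:
Generation 0 (given above): 25 live cells
Generation 1: 2 live cells
......
......
.....*
*.....
......
......
......

Cell (3,0) at generation 1: 1 -> alive

Answer: alive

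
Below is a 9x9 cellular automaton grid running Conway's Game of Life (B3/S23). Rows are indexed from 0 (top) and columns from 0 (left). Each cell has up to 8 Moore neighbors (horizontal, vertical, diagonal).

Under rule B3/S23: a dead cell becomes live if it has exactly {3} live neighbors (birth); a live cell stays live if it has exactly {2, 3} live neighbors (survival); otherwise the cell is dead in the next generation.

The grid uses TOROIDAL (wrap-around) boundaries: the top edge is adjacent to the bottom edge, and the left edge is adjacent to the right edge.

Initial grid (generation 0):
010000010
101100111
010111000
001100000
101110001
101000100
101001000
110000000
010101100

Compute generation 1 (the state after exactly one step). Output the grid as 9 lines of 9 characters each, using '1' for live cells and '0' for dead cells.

Answer: 010111000
100101111
110001111
100001000
100010001
101011000
101000001
100011100
010000100

Derivation:
Simulating step by step:
Generation 0 (given above): 31 live cells
Generation 1: 34 live cells
(generation 1 grid is the final answer)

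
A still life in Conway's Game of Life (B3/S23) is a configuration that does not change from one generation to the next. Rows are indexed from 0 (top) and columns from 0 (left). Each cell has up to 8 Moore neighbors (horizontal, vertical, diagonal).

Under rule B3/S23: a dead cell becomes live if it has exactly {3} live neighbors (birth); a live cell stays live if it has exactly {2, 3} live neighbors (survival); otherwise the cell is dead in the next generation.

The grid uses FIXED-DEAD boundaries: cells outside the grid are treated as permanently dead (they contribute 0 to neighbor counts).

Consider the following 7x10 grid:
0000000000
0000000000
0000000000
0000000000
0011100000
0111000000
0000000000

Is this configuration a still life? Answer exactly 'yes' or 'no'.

Compute generation 1 and compare to generation 0 (given above):
Generation 1:
0000000000
0000000000
0000000000
0001000000
0100100000
0100100000
0010000000
Cell (3,3) differs: gen0=0 vs gen1=1 -> NOT a still life.

Answer: no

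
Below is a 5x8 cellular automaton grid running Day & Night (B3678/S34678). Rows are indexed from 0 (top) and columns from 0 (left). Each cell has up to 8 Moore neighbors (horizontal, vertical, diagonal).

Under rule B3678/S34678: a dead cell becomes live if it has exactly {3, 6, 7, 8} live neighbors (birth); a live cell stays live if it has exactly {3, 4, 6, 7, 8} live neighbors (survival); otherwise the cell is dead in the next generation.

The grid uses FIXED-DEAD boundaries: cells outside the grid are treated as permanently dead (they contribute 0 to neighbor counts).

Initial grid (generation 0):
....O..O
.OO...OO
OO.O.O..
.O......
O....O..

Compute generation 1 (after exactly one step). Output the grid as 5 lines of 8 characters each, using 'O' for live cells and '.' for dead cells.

Simulating step by step:
Generation 0 (given above): 13 live cells
Generation 1: 14 live cells
(generation 1 grid is the final answer)

Answer: ......O.
OOOOOOO.
OO....O.
.OO.O...
........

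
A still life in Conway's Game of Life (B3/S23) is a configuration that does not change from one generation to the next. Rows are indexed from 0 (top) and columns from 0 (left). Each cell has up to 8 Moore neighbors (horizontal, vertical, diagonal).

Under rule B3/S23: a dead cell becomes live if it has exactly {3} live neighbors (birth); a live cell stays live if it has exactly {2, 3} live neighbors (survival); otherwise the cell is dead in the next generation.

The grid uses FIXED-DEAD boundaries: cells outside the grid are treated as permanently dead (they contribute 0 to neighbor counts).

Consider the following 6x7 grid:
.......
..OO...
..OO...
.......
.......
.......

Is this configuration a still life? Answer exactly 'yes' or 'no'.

Answer: yes

Derivation:
Compute generation 1 and compare to generation 0 (given above):
Generation 1:
.......
..OO...
..OO...
.......
.......
.......
The grids are IDENTICAL -> still life.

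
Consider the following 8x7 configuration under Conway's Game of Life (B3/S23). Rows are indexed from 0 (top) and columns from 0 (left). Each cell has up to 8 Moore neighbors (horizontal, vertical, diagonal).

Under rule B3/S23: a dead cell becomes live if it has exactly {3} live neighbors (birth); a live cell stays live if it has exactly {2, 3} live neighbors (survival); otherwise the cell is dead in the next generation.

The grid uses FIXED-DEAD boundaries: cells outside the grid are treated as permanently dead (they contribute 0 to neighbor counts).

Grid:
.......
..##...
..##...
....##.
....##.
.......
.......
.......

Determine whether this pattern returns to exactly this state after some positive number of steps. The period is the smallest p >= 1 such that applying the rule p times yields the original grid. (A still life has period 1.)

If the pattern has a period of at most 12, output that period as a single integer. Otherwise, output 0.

Answer: 2

Derivation:
Simulating and comparing each generation to the original:
Gen 0 (original, given above): 8 live cells
Gen 1: 6 live cells, differs from original
Gen 2: 8 live cells, MATCHES original -> period = 2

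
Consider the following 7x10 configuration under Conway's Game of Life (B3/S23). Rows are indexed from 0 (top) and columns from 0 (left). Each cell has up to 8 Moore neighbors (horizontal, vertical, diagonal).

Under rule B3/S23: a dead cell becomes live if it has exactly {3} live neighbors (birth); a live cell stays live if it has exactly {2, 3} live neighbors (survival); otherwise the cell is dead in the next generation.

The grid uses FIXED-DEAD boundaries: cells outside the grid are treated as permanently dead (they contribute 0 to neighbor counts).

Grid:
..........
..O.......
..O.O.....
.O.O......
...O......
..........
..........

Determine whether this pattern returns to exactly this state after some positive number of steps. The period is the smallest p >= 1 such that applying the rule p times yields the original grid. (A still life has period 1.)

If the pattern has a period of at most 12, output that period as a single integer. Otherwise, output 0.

Simulating and comparing each generation to the original:
Gen 0 (original, given above): 6 live cells
Gen 1: 6 live cells, differs from original
Gen 2: 6 live cells, MATCHES original -> period = 2

Answer: 2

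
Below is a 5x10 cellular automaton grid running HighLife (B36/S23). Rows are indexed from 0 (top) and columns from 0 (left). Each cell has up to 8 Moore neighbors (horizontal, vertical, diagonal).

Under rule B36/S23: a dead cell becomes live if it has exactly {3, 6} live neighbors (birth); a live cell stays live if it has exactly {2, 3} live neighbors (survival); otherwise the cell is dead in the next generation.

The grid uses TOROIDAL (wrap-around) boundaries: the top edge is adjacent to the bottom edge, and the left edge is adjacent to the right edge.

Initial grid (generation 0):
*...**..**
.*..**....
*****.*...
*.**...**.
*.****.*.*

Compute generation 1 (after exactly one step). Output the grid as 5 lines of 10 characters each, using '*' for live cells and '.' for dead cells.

Simulating step by step:
Generation 0 (given above): 26 live cells
Generation 1: 14 live cells
(generation 1 grid is the final answer)

Answer: ..*.....*.
......*...
*.....**.*
....*..**.
..*..*.**.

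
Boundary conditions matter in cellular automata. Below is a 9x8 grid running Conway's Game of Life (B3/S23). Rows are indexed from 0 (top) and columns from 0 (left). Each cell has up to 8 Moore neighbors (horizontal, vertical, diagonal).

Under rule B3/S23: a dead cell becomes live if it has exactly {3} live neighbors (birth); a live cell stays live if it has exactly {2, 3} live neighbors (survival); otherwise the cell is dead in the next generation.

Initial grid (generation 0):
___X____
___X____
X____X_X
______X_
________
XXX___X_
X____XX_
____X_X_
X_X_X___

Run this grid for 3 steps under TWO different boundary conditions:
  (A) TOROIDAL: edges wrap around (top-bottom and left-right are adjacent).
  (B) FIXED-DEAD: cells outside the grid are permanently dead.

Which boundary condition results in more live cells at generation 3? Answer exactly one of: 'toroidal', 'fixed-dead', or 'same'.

Under TOROIDAL boundary, generation 3:
________
____XX__
____XXX_
_____X__
_____XX_
XXX_X_XX
XXX_X___
___XX_XX
________
Population = 22

Under FIXED-DEAD boundary, generation 3:
________
________
________
_____XX_
XX___X_X
__X_X__X
X_X_X___
______XX
__X__XX_
Population = 17

Comparison: toroidal=22, fixed-dead=17 -> toroidal

Answer: toroidal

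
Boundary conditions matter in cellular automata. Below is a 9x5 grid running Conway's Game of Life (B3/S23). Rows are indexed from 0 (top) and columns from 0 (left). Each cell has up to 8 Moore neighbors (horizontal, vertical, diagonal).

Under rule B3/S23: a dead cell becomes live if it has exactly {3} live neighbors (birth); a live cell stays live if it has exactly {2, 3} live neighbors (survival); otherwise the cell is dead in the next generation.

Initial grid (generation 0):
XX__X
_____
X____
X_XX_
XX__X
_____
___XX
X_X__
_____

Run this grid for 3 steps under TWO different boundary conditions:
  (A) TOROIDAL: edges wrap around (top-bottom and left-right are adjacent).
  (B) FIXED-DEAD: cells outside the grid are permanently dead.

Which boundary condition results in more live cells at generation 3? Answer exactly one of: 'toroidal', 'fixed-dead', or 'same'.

Answer: toroidal

Derivation:
Under TOROIDAL boundary, generation 3:
_X___
_X_XX
_____
_X___
XX___
XXX__
_X___
XX_X_
_X_X_
Population = 16

Under FIXED-DEAD boundary, generation 3:
_____
_____
XX___
_____
XX___
_XXX_
__XX_
_____
_____
Population = 9

Comparison: toroidal=16, fixed-dead=9 -> toroidal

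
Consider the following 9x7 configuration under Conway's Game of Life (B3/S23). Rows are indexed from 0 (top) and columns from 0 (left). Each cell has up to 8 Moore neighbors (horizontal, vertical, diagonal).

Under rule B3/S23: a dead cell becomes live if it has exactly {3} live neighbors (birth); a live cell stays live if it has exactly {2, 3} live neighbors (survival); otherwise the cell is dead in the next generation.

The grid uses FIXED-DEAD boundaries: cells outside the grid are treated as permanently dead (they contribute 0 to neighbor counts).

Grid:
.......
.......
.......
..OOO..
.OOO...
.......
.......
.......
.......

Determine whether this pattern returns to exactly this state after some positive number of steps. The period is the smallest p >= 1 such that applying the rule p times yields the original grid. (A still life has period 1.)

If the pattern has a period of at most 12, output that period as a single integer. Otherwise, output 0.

Simulating and comparing each generation to the original:
Gen 0 (original, given above): 6 live cells
Gen 1: 6 live cells, differs from original
Gen 2: 6 live cells, MATCHES original -> period = 2

Answer: 2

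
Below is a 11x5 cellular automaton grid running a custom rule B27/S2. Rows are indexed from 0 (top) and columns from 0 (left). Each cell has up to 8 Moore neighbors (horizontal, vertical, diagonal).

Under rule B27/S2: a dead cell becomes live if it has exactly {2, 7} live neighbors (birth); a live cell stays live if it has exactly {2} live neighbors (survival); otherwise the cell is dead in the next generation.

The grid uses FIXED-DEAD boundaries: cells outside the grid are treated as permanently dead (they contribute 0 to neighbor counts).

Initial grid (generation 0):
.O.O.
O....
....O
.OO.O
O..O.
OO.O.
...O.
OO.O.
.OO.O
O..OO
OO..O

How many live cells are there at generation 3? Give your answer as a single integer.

Answer: 16

Derivation:
Simulating step by step:
Generation 0 (given above): 25 live cells
Generation 1: 21 live cells
O.O..
.OOOO
O.O..
OOO.O
.....
OO.O.
...O.
O....
.....
.....
OOO.O
Generation 2: 12 live cells
....O
.....
.O...
O.O..
....O
....O
....O
.....
.....
O.OO.
.O.O.
Generation 3: 16 live cells
.....
.....
OOO..
...O.
.O...
....O
...O.
.....
.OOO.
...OO
OO.OO
Population at generation 3: 16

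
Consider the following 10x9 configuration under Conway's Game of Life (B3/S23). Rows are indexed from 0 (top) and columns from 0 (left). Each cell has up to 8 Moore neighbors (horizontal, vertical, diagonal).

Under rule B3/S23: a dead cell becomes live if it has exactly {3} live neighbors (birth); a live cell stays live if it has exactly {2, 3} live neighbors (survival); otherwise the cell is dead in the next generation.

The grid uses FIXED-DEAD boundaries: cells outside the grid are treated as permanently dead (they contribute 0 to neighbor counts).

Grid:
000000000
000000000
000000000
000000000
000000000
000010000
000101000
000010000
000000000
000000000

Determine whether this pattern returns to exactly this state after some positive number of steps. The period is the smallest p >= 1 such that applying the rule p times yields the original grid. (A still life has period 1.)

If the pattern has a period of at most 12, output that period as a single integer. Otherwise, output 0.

Simulating and comparing each generation to the original:
Gen 0 (original, given above): 4 live cells
Gen 1: 4 live cells, MATCHES original -> period = 1

Answer: 1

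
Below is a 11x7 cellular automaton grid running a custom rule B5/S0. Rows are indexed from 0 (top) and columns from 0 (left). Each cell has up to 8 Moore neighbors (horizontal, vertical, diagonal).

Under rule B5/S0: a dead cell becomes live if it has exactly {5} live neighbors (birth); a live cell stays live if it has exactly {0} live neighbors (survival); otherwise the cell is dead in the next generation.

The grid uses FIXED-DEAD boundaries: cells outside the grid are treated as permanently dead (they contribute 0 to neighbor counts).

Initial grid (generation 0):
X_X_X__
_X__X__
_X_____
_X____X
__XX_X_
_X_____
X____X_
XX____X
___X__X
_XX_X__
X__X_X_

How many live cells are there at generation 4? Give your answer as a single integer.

Answer: 0

Derivation:
Simulating step by step:
Generation 0 (given above): 25 live cells
Generation 1: 0 live cells
_______
_______
_______
_______
_______
_______
_______
_______
_______
_______
_______
Generation 2: 0 live cells
_______
_______
_______
_______
_______
_______
_______
_______
_______
_______
_______
Generation 3: 0 live cells
_______
_______
_______
_______
_______
_______
_______
_______
_______
_______
_______
Generation 4: 0 live cells
_______
_______
_______
_______
_______
_______
_______
_______
_______
_______
_______
Population at generation 4: 0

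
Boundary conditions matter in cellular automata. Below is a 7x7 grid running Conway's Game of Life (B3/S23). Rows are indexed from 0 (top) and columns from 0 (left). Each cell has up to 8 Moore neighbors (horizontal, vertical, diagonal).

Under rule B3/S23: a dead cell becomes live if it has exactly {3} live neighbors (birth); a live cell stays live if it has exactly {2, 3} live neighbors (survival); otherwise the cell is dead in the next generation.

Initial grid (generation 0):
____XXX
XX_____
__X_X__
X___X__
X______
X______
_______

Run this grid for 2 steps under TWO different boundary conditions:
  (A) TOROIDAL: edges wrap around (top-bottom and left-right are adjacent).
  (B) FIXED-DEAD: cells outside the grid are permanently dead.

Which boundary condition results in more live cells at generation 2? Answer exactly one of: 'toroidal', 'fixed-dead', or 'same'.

Under TOROIDAL boundary, generation 2:
_X_____
_XXXX__
___X__X
_X____X
XXX____
_____X_
X____X_
Population = 15

Under FIXED-DEAD boundary, generation 2:
____X__
__XXX__
XX_X___
_X_____
XXX____
_______
_______
Population = 11

Comparison: toroidal=15, fixed-dead=11 -> toroidal

Answer: toroidal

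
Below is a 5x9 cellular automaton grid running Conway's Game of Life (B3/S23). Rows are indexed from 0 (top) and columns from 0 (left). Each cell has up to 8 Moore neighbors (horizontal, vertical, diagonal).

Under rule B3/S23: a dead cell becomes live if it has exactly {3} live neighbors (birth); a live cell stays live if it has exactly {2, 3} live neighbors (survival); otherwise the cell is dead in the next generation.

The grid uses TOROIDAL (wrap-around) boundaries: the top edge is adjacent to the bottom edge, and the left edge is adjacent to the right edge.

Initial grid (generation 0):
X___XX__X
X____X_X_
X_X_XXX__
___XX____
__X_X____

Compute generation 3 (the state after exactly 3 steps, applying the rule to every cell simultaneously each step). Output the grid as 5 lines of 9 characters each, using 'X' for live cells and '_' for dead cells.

Simulating step by step:
Generation 0 (given above): 16 live cells
Generation 1: 15 live cells
XX_XXXX_X
X__X___X_
_X____X_X
_XX______
_________
Generation 2: 19 live cells
XXXXXXXXX
___X_____
_X_____XX
XXX______
___XXX___
Generation 3: 16 live cells
(generation 3 grid is the final answer)

Answer: XX____XXX
___X_X___
_X______X
XXXXX___X
_______X_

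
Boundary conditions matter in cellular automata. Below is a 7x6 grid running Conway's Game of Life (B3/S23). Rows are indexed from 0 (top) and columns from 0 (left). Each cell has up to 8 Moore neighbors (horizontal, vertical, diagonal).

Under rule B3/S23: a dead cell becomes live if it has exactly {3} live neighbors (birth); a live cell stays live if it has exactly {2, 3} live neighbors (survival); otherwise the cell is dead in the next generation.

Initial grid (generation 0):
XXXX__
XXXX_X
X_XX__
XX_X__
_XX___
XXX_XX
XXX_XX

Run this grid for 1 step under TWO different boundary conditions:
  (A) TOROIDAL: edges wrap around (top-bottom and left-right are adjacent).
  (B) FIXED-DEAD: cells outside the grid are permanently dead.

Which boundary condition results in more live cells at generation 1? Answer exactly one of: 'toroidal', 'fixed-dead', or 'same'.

Answer: fixed-dead

Derivation:
Under TOROIDAL boundary, generation 1:
______
_____X
______
X__X__
____X_
____X_
______
Population = 5

Under FIXED-DEAD boundary, generation 1:
X__XX_
______
______
X__X__
____X_
____XX
X_X_XX
Population = 12

Comparison: toroidal=5, fixed-dead=12 -> fixed-dead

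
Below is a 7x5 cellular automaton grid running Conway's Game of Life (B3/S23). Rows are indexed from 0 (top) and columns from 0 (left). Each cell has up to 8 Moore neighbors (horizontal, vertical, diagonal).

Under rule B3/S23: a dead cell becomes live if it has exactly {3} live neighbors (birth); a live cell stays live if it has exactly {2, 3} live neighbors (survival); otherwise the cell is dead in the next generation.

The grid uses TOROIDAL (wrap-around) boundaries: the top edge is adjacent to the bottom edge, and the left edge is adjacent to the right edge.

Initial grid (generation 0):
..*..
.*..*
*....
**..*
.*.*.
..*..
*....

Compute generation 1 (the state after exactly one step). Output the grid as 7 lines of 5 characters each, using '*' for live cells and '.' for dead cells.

Answer: **...
**...
.....
.**.*
.*.**
.**..
.*...

Derivation:
Simulating step by step:
Generation 0 (given above): 11 live cells
Generation 1: 13 live cells
(generation 1 grid is the final answer)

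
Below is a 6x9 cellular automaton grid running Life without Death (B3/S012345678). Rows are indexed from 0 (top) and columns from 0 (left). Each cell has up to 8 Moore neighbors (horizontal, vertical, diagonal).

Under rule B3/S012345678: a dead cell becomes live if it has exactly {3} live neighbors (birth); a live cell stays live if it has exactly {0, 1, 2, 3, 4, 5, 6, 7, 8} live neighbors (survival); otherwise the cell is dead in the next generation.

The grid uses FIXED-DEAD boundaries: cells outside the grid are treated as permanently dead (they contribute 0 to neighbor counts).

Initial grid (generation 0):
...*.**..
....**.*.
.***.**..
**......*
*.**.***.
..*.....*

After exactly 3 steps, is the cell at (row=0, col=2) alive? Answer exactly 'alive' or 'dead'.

Answer: dead

Derivation:
Simulating step by step:
Generation 0 (given above): 22 live cells
Generation 1: 29 live cells
...*.**..
....**.*.
****.***.
**......*
*.**.****
.***..***
Generation 2: 34 live cells
...*.**..
.*..**.*.
****.****
**......*
*.*******
.********
Generation 3: 36 live cells
...*.**..
**..**.**
****.****
**......*
*.*******
.********

Cell (0,2) at generation 3: 0 -> dead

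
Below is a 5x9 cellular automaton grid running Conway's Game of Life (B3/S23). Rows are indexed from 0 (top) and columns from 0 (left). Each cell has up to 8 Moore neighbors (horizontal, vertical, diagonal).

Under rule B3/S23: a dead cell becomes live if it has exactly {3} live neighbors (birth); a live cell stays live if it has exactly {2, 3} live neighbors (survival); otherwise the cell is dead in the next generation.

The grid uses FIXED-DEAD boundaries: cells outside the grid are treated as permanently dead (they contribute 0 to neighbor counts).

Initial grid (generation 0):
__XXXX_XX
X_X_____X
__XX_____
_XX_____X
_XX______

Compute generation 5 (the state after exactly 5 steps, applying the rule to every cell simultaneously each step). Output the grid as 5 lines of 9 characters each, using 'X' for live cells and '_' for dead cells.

Answer: _______XX
_______XX
_________
_________
_________

Derivation:
Simulating step by step:
Generation 0 (given above): 16 live cells
Generation 1: 11 live cells
_XXXX__XX
_______XX
___X_____
_________
_XX______
Generation 2: 8 live cells
__XX___XX
____X__XX
_________
__X______
_________
Generation 3: 6 live cells
___X___XX
___X___XX
_________
_________
_________
Generation 4: 4 live cells
_______XX
_______XX
_________
_________
_________
Generation 5: 4 live cells
(generation 5 grid is the final answer)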